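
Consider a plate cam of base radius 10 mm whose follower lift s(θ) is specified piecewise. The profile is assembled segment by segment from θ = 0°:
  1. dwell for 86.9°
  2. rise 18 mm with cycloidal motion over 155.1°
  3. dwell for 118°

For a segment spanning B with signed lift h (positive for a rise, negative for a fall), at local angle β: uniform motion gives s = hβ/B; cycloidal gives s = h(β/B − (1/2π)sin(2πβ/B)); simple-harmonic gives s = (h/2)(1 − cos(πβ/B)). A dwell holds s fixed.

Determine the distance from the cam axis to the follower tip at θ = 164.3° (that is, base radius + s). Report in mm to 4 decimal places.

seg 1 [0°–86.9°] dwell: s stays 0.0000
seg 2 [86.9°–242°] cycloidal, h=18: θ=164.3° here. β=77.4, B=155.1. 18·(0.4990 − sin(2π·0.4990)/(2π)) = 8.9652 → s = 8.9652
radial distance = base radius + s = 10 + 8.9652 = 18.9652

18.9652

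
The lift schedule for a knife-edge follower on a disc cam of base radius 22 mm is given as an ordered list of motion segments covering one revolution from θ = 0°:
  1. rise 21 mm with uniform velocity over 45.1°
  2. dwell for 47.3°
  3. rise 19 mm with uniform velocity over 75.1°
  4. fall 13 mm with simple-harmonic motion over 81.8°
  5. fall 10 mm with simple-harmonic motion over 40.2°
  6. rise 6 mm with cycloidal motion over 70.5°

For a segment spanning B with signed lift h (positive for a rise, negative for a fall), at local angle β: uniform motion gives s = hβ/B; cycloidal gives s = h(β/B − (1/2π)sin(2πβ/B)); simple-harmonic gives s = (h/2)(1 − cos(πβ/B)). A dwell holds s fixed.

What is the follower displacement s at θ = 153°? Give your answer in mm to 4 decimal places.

seg 1 [0°–45.1°] uniform, h=21: full span → s += 21 → s = 21.0000
seg 2 [45.1°–92.4°] dwell: s stays 21.0000
seg 3 [92.4°–167.5°] uniform, h=19: θ=153° here. β=60.6, B=75.1. 19·60.6/75.1 = 15.3316 → s = 36.3316

36.3316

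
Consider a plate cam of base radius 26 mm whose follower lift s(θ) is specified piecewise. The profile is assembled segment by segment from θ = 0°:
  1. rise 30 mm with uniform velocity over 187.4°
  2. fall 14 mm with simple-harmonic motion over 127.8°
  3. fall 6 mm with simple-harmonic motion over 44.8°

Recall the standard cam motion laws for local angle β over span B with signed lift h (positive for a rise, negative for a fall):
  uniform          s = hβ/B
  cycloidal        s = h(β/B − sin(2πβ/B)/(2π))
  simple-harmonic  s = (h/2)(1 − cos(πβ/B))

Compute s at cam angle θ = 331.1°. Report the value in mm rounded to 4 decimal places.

seg 1 [0°–187.4°] uniform, h=30: full span → s += 30 → s = 30.0000
seg 2 [187.4°–315.2°] simple-harmonic, h=-14: full span → s += -14 → s = 16.0000
seg 3 [315.2°–360°] simple-harmonic, h=-6: θ=331.1° here. β=15.9, B=44.8. -6/2·(1 − cos(π·0.3549)) = -1.6794 → s = 14.3206

14.3206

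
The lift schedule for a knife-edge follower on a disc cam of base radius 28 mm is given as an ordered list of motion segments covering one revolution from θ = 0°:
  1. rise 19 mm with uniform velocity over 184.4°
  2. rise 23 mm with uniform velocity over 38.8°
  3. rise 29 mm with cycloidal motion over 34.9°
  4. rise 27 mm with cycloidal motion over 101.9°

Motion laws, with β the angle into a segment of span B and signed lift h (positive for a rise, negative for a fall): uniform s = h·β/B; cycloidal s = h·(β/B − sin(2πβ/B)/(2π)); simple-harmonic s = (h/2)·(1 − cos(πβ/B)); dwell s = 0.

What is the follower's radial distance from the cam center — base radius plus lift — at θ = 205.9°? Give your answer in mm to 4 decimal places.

seg 1 [0°–184.4°] uniform, h=19: full span → s += 19 → s = 19.0000
seg 2 [184.4°–223.2°] uniform, h=23: θ=205.9° here. β=21.5, B=38.8. 23·21.5/38.8 = 12.7448 → s = 31.7448
radial distance = base radius + s = 28 + 31.7448 = 59.7448

59.7448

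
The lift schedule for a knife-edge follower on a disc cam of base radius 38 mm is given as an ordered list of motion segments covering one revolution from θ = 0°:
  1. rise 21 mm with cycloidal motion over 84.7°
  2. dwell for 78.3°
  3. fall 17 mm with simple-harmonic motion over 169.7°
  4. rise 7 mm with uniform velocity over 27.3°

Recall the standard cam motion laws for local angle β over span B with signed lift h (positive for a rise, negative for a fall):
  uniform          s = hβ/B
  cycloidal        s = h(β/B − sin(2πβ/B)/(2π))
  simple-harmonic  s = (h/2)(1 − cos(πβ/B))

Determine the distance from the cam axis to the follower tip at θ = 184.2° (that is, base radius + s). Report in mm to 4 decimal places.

seg 1 [0°–84.7°] cycloidal, h=21: full span → s += 21 → s = 21.0000
seg 2 [84.7°–163°] dwell: s stays 21.0000
seg 3 [163°–332.7°] simple-harmonic, h=-17: θ=184.2° here. β=21.2, B=169.7. -17/2·(1 − cos(π·0.1249)) = -0.6463 → s = 20.3537
radial distance = base radius + s = 38 + 20.3537 = 58.3537

58.3537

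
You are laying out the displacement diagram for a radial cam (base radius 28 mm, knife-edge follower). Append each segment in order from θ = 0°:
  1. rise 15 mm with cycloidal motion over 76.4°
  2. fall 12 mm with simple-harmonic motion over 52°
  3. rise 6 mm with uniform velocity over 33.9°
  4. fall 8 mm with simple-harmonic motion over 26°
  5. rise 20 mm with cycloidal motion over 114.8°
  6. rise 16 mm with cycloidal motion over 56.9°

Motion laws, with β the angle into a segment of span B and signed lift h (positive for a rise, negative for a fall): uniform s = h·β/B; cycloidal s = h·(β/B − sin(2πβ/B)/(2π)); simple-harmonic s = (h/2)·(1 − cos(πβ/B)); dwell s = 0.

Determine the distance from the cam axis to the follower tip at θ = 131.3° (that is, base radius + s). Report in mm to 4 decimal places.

seg 1 [0°–76.4°] cycloidal, h=15: full span → s += 15 → s = 15.0000
seg 2 [76.4°–128.4°] simple-harmonic, h=-12: full span → s += -12 → s = 3.0000
seg 3 [128.4°–162.3°] uniform, h=6: θ=131.3° here. β=2.9, B=33.9. 6·2.9/33.9 = 0.5133 → s = 3.5133
radial distance = base radius + s = 28 + 3.5133 = 31.5133

31.5133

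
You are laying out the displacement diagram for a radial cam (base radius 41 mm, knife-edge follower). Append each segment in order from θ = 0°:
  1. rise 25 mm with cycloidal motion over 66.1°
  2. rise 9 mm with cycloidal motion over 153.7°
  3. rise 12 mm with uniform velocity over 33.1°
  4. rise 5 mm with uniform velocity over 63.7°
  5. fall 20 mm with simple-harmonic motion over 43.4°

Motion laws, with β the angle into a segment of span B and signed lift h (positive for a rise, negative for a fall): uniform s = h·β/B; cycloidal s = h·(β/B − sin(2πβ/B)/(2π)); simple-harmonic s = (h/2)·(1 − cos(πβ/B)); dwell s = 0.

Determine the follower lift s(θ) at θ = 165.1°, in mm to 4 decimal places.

seg 1 [0°–66.1°] cycloidal, h=25: full span → s += 25 → s = 25.0000
seg 2 [66.1°–219.8°] cycloidal, h=9: θ=165.1° here. β=99, B=153.7. 9·(0.6441 − sin(2π·0.6441)/(2π)) = 6.9239 → s = 31.9239

31.9239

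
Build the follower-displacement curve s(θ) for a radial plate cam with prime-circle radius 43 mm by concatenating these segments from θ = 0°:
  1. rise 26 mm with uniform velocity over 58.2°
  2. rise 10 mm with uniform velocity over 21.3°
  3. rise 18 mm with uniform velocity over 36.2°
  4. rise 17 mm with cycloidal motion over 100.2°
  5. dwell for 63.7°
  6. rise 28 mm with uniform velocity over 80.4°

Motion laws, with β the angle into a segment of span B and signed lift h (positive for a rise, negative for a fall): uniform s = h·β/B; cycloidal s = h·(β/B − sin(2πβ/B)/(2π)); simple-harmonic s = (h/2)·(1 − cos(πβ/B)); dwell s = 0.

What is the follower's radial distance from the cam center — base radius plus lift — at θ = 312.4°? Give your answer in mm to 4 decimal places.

seg 1 [0°–58.2°] uniform, h=26: full span → s += 26 → s = 26.0000
seg 2 [58.2°–79.5°] uniform, h=10: full span → s += 10 → s = 36.0000
seg 3 [79.5°–115.7°] uniform, h=18: full span → s += 18 → s = 54.0000
seg 4 [115.7°–215.9°] cycloidal, h=17: full span → s += 17 → s = 71.0000
seg 5 [215.9°–279.6°] dwell: s stays 71.0000
seg 6 [279.6°–360°] uniform, h=28: θ=312.4° here. β=32.8, B=80.4. 28·32.8/80.4 = 11.4229 → s = 82.4229
radial distance = base radius + s = 43 + 82.4229 = 125.4229

125.4229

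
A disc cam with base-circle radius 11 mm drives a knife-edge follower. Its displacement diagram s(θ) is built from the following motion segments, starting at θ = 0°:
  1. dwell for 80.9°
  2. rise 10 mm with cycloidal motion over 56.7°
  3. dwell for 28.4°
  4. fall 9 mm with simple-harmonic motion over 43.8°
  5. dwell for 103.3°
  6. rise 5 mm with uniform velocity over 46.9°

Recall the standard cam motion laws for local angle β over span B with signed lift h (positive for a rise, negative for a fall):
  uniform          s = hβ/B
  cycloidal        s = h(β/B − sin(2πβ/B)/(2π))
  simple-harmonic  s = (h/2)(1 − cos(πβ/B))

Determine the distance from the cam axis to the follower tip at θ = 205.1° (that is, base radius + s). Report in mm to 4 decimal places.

seg 1 [0°–80.9°] dwell: s stays 0.0000
seg 2 [80.9°–137.6°] cycloidal, h=10: full span → s += 10 → s = 10.0000
seg 3 [137.6°–166°] dwell: s stays 10.0000
seg 4 [166°–209.8°] simple-harmonic, h=-9: θ=205.1° here. β=39.1, B=43.8. -9/2·(1 − cos(π·0.8927)) = -8.7467 → s = 1.2533
radial distance = base radius + s = 11 + 1.2533 = 12.2533

12.2533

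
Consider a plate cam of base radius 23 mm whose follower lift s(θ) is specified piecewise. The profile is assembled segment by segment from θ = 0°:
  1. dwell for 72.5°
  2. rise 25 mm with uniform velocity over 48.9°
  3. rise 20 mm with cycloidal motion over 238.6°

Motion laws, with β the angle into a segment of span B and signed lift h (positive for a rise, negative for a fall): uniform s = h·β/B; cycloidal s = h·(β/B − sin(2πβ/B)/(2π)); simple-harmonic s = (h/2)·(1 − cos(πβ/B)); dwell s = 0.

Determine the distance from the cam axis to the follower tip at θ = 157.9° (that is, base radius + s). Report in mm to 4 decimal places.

seg 1 [0°–72.5°] dwell: s stays 0.0000
seg 2 [72.5°–121.4°] uniform, h=25: full span → s += 25 → s = 25.0000
seg 3 [121.4°–360°] cycloidal, h=20: θ=157.9° here. β=36.5, B=238.6. 20·(0.1530 − sin(2π·0.1530)/(2π)) = 0.4498 → s = 25.4498
radial distance = base radius + s = 23 + 25.4498 = 48.4498

48.4498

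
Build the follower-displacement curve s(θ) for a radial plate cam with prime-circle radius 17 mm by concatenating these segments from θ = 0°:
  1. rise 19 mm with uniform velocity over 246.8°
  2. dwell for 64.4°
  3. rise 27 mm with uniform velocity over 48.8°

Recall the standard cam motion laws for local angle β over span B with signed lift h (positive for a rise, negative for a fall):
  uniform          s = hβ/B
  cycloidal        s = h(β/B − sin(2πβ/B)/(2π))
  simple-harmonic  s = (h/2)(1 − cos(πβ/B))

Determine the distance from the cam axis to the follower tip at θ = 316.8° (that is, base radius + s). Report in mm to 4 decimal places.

seg 1 [0°–246.8°] uniform, h=19: full span → s += 19 → s = 19.0000
seg 2 [246.8°–311.2°] dwell: s stays 19.0000
seg 3 [311.2°–360°] uniform, h=27: θ=316.8° here. β=5.6, B=48.8. 27·5.6/48.8 = 3.0984 → s = 22.0984
radial distance = base radius + s = 17 + 22.0984 = 39.0984

39.0984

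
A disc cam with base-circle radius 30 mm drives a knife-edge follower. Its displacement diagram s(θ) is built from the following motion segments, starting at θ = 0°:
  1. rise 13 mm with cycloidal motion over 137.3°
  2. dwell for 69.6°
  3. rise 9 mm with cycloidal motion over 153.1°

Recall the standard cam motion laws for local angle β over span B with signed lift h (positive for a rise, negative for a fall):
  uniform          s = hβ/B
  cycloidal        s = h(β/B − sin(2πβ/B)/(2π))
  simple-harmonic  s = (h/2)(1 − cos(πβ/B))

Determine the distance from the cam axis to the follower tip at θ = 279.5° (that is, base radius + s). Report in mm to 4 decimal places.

seg 1 [0°–137.3°] cycloidal, h=13: full span → s += 13 → s = 13.0000
seg 2 [137.3°–206.9°] dwell: s stays 13.0000
seg 3 [206.9°–360°] cycloidal, h=9: θ=279.5° here. β=72.6, B=153.1. 9·(0.4742 − sin(2π·0.4742)/(2π)) = 4.0366 → s = 17.0366
radial distance = base radius + s = 30 + 17.0366 = 47.0366

47.0366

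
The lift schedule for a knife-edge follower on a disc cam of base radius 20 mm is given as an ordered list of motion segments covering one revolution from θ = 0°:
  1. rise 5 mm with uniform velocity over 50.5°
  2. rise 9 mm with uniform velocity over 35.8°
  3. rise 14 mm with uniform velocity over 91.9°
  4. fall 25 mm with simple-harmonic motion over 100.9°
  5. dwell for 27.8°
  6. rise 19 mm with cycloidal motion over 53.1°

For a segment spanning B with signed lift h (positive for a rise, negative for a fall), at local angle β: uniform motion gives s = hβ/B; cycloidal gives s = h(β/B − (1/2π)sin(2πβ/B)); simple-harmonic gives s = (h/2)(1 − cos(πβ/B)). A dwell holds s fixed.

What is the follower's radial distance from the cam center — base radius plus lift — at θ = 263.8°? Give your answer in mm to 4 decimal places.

seg 1 [0°–50.5°] uniform, h=5: full span → s += 5 → s = 5.0000
seg 2 [50.5°–86.3°] uniform, h=9: full span → s += 9 → s = 14.0000
seg 3 [86.3°–178.2°] uniform, h=14: full span → s += 14 → s = 28.0000
seg 4 [178.2°–279.1°] simple-harmonic, h=-25: θ=263.8° here. β=85.6, B=100.9. -25/2·(1 − cos(π·0.8484)) = -23.6083 → s = 4.3917
radial distance = base radius + s = 20 + 4.3917 = 24.3917

24.3917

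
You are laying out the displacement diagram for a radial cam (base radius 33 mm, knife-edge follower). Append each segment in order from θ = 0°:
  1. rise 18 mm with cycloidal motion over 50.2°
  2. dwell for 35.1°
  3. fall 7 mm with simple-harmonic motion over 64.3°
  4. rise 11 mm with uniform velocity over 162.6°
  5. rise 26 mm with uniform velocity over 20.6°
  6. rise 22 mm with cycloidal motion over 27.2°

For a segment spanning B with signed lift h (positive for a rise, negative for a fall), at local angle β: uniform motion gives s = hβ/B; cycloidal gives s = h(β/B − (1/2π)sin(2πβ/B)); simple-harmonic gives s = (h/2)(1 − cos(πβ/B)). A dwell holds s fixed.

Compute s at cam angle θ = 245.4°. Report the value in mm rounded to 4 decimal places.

seg 1 [0°–50.2°] cycloidal, h=18: full span → s += 18 → s = 18.0000
seg 2 [50.2°–85.3°] dwell: s stays 18.0000
seg 3 [85.3°–149.6°] simple-harmonic, h=-7: full span → s += -7 → s = 11.0000
seg 4 [149.6°–312.2°] uniform, h=11: θ=245.4° here. β=95.8, B=162.6. 11·95.8/162.6 = 6.4809 → s = 17.4809

17.4809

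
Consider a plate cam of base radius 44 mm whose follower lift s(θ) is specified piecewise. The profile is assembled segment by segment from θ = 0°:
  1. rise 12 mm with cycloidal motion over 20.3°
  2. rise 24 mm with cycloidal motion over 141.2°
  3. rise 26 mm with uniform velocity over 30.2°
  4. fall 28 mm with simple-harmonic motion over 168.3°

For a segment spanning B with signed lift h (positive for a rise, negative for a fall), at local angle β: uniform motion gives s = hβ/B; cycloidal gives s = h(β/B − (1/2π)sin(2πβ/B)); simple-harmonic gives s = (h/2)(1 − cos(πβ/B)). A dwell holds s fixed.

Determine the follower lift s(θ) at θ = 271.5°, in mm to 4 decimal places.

seg 1 [0°–20.3°] cycloidal, h=12: full span → s += 12 → s = 12.0000
seg 2 [20.3°–161.5°] cycloidal, h=24: full span → s += 24 → s = 36.0000
seg 3 [161.5°–191.7°] uniform, h=26: full span → s += 26 → s = 62.0000
seg 4 [191.7°–360°] simple-harmonic, h=-28: θ=271.5° here. β=79.8, B=168.3. -28/2·(1 − cos(π·0.4742)) = -12.8645 → s = 49.1355

49.1355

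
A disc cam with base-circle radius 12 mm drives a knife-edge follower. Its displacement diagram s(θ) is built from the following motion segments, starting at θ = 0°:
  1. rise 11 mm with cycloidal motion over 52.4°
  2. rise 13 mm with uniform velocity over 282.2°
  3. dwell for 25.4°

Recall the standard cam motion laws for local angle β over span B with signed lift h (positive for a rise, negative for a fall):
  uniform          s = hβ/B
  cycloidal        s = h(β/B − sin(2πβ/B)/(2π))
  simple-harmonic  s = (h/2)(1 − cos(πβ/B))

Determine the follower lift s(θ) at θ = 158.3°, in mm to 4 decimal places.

seg 1 [0°–52.4°] cycloidal, h=11: full span → s += 11 → s = 11.0000
seg 2 [52.4°–334.6°] uniform, h=13: θ=158.3° here. β=105.9, B=282.2. 13·105.9/282.2 = 4.8785 → s = 15.8785

15.8785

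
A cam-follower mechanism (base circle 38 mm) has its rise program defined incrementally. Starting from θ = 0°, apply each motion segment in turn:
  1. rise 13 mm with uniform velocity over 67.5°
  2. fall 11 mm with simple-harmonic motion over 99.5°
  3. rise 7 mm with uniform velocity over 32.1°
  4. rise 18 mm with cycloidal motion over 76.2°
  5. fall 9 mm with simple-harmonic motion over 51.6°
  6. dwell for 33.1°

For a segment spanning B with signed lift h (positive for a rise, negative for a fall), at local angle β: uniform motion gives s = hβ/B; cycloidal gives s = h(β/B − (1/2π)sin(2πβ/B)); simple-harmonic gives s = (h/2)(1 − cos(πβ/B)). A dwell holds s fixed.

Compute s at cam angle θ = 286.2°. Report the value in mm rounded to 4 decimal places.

seg 1 [0°–67.5°] uniform, h=13: full span → s += 13 → s = 13.0000
seg 2 [67.5°–167°] simple-harmonic, h=-11: full span → s += -11 → s = 2.0000
seg 3 [167°–199.1°] uniform, h=7: full span → s += 7 → s = 9.0000
seg 4 [199.1°–275.3°] cycloidal, h=18: full span → s += 18 → s = 27.0000
seg 5 [275.3°–326.9°] simple-harmonic, h=-9: θ=286.2° here. β=10.9, B=51.6. -9/2·(1 − cos(π·0.2112)) = -0.9551 → s = 26.0449

26.0449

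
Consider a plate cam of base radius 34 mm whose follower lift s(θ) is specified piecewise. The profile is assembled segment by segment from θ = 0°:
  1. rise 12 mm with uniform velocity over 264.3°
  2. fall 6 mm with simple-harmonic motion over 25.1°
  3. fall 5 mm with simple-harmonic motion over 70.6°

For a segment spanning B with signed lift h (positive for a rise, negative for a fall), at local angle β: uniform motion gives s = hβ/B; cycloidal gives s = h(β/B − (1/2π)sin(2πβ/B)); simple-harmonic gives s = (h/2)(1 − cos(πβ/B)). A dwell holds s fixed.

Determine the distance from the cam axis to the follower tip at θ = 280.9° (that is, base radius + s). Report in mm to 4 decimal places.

seg 1 [0°–264.3°] uniform, h=12: full span → s += 12 → s = 12.0000
seg 2 [264.3°–289.4°] simple-harmonic, h=-6: θ=280.9° here. β=16.6, B=25.1. -6/2·(1 − cos(π·0.6614)) = -4.4564 → s = 7.5436
radial distance = base radius + s = 34 + 7.5436 = 41.5436

41.5436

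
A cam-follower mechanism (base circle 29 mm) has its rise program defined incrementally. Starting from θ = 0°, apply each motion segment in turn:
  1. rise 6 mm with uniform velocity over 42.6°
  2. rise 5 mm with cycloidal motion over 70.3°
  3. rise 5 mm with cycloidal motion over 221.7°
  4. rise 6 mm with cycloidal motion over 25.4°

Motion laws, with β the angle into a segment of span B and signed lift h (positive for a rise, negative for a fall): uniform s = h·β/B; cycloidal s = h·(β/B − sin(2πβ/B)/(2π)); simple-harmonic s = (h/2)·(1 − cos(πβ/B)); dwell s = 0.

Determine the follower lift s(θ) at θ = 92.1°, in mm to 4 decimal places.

seg 1 [0°–42.6°] uniform, h=6: full span → s += 6 → s = 6.0000
seg 2 [42.6°–112.9°] cycloidal, h=5: θ=92.1° here. β=49.5, B=70.3. 5·(0.7041 − sin(2π·0.7041)/(2π)) = 4.2836 → s = 10.2836

10.2836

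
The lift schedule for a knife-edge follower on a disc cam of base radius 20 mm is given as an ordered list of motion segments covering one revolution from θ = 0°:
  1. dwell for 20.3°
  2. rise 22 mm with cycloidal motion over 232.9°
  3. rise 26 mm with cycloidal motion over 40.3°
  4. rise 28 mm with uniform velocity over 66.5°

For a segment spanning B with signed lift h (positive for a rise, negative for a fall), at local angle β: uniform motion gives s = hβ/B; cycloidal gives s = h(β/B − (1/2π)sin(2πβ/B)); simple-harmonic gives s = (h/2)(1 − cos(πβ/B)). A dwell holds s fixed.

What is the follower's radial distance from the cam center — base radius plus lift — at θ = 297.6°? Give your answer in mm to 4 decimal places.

seg 1 [0°–20.3°] dwell: s stays 0.0000
seg 2 [20.3°–253.2°] cycloidal, h=22: full span → s += 22 → s = 22.0000
seg 3 [253.2°–293.5°] cycloidal, h=26: full span → s += 26 → s = 48.0000
seg 4 [293.5°–360°] uniform, h=28: θ=297.6° here. β=4.1, B=66.5. 28·4.1/66.5 = 1.7263 → s = 49.7263
radial distance = base radius + s = 20 + 49.7263 = 69.7263

69.7263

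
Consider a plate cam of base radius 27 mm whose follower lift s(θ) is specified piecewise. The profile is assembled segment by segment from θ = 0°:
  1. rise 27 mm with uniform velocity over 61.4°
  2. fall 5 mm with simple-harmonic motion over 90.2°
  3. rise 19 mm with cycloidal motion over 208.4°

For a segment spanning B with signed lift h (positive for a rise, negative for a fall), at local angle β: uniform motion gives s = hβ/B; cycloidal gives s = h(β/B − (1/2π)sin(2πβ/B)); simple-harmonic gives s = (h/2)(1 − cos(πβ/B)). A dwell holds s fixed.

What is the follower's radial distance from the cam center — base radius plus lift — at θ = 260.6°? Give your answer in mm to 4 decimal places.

seg 1 [0°–61.4°] uniform, h=27: full span → s += 27 → s = 27.0000
seg 2 [61.4°–151.6°] simple-harmonic, h=-5: full span → s += -5 → s = 22.0000
seg 3 [151.6°–360°] cycloidal, h=19: θ=260.6° here. β=109, B=208.4. 19·(0.5230 − sin(2π·0.5230)/(2π)) = 10.3737 → s = 32.3737
radial distance = base radius + s = 27 + 32.3737 = 59.3737

59.3737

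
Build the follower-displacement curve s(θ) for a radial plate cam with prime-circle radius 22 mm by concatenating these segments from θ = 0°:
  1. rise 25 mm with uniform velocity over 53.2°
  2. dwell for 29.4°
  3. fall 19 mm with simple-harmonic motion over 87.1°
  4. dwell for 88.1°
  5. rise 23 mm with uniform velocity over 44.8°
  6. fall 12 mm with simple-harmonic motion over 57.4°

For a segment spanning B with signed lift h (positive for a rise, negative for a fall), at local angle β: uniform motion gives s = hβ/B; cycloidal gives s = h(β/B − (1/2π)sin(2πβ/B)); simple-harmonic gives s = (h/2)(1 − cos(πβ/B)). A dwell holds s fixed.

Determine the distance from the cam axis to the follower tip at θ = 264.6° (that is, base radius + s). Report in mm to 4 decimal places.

seg 1 [0°–53.2°] uniform, h=25: full span → s += 25 → s = 25.0000
seg 2 [53.2°–82.6°] dwell: s stays 25.0000
seg 3 [82.6°–169.7°] simple-harmonic, h=-19: full span → s += -19 → s = 6.0000
seg 4 [169.7°–257.8°] dwell: s stays 6.0000
seg 5 [257.8°–302.6°] uniform, h=23: θ=264.6° here. β=6.8, B=44.8. 23·6.8/44.8 = 3.4911 → s = 9.4911
radial distance = base radius + s = 22 + 9.4911 = 31.4911

31.4911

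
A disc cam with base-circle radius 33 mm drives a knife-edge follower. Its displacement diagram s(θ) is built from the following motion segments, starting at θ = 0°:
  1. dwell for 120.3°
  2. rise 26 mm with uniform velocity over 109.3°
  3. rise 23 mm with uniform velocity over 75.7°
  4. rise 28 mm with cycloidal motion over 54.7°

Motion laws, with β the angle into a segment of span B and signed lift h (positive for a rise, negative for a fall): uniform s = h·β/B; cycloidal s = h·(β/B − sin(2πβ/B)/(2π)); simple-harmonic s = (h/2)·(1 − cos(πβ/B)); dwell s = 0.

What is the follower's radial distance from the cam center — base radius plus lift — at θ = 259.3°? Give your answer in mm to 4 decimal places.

seg 1 [0°–120.3°] dwell: s stays 0.0000
seg 2 [120.3°–229.6°] uniform, h=26: full span → s += 26 → s = 26.0000
seg 3 [229.6°–305.3°] uniform, h=23: θ=259.3° here. β=29.7, B=75.7. 23·29.7/75.7 = 9.0238 → s = 35.0238
radial distance = base radius + s = 33 + 35.0238 = 68.0238

68.0238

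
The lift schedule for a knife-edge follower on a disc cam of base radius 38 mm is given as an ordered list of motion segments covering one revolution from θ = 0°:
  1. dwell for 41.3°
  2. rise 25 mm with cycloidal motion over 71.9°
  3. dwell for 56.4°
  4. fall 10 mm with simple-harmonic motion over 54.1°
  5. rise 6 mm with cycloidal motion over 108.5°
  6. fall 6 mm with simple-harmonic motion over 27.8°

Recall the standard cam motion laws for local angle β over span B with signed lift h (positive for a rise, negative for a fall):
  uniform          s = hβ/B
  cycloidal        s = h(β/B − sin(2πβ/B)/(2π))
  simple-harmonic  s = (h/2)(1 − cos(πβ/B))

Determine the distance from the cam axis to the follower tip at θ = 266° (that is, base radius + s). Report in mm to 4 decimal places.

seg 1 [0°–41.3°] dwell: s stays 0.0000
seg 2 [41.3°–113.2°] cycloidal, h=25: full span → s += 25 → s = 25.0000
seg 3 [113.2°–169.6°] dwell: s stays 25.0000
seg 4 [169.6°–223.7°] simple-harmonic, h=-10: full span → s += -10 → s = 15.0000
seg 5 [223.7°–332.2°] cycloidal, h=6: θ=266° here. β=42.3, B=108.5. 6·(0.3899 − sin(2π·0.3899)/(2π)) = 1.7298 → s = 16.7298
radial distance = base radius + s = 38 + 16.7298 = 54.7298

54.7298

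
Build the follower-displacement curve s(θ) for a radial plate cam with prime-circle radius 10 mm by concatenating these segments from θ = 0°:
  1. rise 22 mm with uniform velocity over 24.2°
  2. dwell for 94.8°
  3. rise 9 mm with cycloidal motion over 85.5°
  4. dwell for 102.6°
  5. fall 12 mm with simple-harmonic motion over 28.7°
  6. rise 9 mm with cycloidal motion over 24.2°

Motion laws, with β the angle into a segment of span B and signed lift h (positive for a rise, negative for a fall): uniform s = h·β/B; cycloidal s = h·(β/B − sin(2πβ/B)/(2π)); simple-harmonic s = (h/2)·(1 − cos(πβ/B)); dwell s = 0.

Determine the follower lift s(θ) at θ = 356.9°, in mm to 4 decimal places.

seg 1 [0°–24.2°] uniform, h=22: full span → s += 22 → s = 22.0000
seg 2 [24.2°–119°] dwell: s stays 22.0000
seg 3 [119°–204.5°] cycloidal, h=9: full span → s += 9 → s = 31.0000
seg 4 [204.5°–307.1°] dwell: s stays 31.0000
seg 5 [307.1°–335.8°] simple-harmonic, h=-12: full span → s += -12 → s = 19.0000
seg 6 [335.8°–360°] cycloidal, h=9: θ=356.9° here. β=21.1, B=24.2. 9·(0.8719 − sin(2π·0.8719)/(2π)) = 8.8795 → s = 27.8795

27.8795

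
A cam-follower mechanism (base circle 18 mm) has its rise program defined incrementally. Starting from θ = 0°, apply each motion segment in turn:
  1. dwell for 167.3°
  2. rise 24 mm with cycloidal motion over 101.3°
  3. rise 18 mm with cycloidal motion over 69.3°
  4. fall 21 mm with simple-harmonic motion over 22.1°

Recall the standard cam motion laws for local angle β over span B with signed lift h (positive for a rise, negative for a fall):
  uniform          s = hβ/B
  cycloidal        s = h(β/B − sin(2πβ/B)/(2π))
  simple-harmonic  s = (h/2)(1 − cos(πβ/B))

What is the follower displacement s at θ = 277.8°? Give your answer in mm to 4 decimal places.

seg 1 [0°–167.3°] dwell: s stays 0.0000
seg 2 [167.3°–268.6°] cycloidal, h=24: full span → s += 24 → s = 24.0000
seg 3 [268.6°–337.9°] cycloidal, h=18: θ=277.8° here. β=9.2, B=69.3. 18·(0.1328 − sin(2π·0.1328)/(2π)) = 0.2676 → s = 24.2676

24.2676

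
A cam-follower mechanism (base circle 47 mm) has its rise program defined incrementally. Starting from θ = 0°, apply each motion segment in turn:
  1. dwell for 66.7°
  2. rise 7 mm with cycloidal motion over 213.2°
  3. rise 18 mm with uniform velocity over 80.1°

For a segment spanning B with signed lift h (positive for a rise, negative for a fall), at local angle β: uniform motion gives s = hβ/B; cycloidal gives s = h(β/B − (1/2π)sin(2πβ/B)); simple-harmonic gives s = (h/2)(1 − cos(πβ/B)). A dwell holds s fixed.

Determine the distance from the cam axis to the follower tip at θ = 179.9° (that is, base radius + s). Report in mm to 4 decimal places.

seg 1 [0°–66.7°] dwell: s stays 0.0000
seg 2 [66.7°–279.9°] cycloidal, h=7: θ=179.9° here. β=113.2, B=213.2. 7·(0.5310 − sin(2π·0.5310)/(2π)) = 3.9320 → s = 3.9320
radial distance = base radius + s = 47 + 3.9320 = 50.9320

50.9320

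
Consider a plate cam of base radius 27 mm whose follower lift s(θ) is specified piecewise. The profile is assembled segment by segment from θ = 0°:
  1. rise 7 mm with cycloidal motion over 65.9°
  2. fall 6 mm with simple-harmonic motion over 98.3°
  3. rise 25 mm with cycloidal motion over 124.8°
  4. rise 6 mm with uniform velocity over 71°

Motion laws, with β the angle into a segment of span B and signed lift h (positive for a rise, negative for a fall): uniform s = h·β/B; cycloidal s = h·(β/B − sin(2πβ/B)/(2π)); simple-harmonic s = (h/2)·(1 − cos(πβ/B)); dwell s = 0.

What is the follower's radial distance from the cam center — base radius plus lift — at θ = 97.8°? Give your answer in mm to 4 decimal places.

seg 1 [0°–65.9°] cycloidal, h=7: full span → s += 7 → s = 7.0000
seg 2 [65.9°–164.2°] simple-harmonic, h=-6: θ=97.8° here. β=31.9, B=98.3. -6/2·(1 − cos(π·0.3245)) = -1.4286 → s = 5.5714
radial distance = base radius + s = 27 + 5.5714 = 32.5714

32.5714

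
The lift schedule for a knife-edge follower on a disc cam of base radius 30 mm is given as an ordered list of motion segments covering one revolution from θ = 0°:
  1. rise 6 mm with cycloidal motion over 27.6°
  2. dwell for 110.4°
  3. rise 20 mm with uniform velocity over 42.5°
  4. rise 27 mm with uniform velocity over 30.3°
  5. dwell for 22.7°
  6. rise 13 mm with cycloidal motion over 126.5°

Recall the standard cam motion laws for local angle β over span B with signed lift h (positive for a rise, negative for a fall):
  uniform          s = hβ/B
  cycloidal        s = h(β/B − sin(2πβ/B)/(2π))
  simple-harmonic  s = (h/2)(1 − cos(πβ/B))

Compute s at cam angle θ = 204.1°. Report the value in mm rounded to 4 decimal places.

seg 1 [0°–27.6°] cycloidal, h=6: full span → s += 6 → s = 6.0000
seg 2 [27.6°–138°] dwell: s stays 6.0000
seg 3 [138°–180.5°] uniform, h=20: full span → s += 20 → s = 26.0000
seg 4 [180.5°–210.8°] uniform, h=27: θ=204.1° here. β=23.6, B=30.3. 27·23.6/30.3 = 21.0297 → s = 47.0297

47.0297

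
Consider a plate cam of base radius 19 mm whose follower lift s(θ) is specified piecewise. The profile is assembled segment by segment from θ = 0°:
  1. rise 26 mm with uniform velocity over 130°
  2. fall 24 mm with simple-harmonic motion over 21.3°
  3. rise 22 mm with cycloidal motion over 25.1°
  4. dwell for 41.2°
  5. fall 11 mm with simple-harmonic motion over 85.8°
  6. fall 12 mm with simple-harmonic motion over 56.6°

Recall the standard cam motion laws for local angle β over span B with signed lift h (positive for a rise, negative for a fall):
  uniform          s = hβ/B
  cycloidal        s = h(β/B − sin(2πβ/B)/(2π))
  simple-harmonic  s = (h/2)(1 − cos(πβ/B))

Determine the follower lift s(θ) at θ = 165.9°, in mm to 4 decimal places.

seg 1 [0°–130°] uniform, h=26: full span → s += 26 → s = 26.0000
seg 2 [130°–151.3°] simple-harmonic, h=-24: full span → s += -24 → s = 2.0000
seg 3 [151.3°–176.4°] cycloidal, h=22: θ=165.9° here. β=14.6, B=25.1. 22·(0.5817 − sin(2π·0.5817)/(2π)) = 14.5158 → s = 16.5158

16.5158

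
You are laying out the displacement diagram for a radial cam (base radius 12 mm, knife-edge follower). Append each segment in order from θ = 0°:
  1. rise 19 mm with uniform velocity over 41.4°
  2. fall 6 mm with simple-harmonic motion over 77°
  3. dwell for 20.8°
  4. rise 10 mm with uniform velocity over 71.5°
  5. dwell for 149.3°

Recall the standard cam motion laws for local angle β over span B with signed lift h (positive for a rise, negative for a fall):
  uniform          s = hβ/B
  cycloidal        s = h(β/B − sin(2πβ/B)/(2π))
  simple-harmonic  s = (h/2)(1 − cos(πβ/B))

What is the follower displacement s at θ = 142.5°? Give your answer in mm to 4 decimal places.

seg 1 [0°–41.4°] uniform, h=19: full span → s += 19 → s = 19.0000
seg 2 [41.4°–118.4°] simple-harmonic, h=-6: full span → s += -6 → s = 13.0000
seg 3 [118.4°–139.2°] dwell: s stays 13.0000
seg 4 [139.2°–210.7°] uniform, h=10: θ=142.5° here. β=3.3, B=71.5. 10·3.3/71.5 = 0.4615 → s = 13.4615

13.4615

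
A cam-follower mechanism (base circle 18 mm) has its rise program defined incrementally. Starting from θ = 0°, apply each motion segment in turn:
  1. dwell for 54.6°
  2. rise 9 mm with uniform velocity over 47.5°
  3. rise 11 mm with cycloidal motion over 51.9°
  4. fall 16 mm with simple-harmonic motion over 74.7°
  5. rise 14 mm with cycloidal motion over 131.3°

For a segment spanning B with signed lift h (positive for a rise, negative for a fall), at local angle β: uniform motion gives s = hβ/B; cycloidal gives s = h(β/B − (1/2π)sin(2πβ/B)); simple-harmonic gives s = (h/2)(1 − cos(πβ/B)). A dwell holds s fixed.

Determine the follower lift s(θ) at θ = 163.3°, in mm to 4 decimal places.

seg 1 [0°–54.6°] dwell: s stays 0.0000
seg 2 [54.6°–102.1°] uniform, h=9: full span → s += 9 → s = 9.0000
seg 3 [102.1°–154°] cycloidal, h=11: full span → s += 11 → s = 20.0000
seg 4 [154°–228.7°] simple-harmonic, h=-16: θ=163.3° here. β=9.3, B=74.7. -16/2·(1 − cos(π·0.1245)) = -0.6041 → s = 19.3959

19.3959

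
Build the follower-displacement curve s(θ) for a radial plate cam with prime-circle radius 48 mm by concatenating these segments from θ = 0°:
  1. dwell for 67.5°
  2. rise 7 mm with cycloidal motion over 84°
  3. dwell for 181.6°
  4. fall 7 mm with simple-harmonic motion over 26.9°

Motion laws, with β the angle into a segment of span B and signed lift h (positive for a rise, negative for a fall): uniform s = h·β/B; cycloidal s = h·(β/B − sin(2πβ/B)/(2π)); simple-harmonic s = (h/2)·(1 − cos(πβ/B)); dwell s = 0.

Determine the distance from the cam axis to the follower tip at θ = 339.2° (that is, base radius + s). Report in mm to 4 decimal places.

seg 1 [0°–67.5°] dwell: s stays 0.0000
seg 2 [67.5°–151.5°] cycloidal, h=7: full span → s += 7 → s = 7.0000
seg 3 [151.5°–333.1°] dwell: s stays 7.0000
seg 4 [333.1°–360°] simple-harmonic, h=-7: θ=339.2° here. β=6.1, B=26.9. -7/2·(1 − cos(π·0.2268)) = -0.8512 → s = 6.1488
radial distance = base radius + s = 48 + 6.1488 = 54.1488

54.1488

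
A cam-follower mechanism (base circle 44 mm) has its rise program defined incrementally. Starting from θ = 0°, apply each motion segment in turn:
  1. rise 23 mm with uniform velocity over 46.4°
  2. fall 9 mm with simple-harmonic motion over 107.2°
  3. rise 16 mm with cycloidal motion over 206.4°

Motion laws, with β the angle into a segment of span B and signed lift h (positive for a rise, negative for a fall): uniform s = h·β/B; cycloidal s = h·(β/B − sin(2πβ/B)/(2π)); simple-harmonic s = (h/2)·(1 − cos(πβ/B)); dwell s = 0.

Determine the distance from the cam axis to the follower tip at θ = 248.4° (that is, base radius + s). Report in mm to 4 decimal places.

seg 1 [0°–46.4°] uniform, h=23: full span → s += 23 → s = 23.0000
seg 2 [46.4°–153.6°] simple-harmonic, h=-9: full span → s += -9 → s = 14.0000
seg 3 [153.6°–360°] cycloidal, h=16: θ=248.4° here. β=94.8, B=206.4. 16·(0.4593 − sin(2π·0.4593)/(2π)) = 6.7047 → s = 20.7047
radial distance = base radius + s = 44 + 20.7047 = 64.7047

64.7047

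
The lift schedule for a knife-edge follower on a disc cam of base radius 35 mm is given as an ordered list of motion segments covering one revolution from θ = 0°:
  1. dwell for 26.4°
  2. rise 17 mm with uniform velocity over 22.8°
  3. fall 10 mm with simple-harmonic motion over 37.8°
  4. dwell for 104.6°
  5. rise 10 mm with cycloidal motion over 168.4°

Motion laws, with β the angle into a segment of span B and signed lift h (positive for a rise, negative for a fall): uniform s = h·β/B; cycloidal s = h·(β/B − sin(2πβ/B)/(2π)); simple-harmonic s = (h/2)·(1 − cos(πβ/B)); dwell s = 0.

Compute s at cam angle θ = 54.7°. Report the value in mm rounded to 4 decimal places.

seg 1 [0°–26.4°] dwell: s stays 0.0000
seg 2 [26.4°–49.2°] uniform, h=17: full span → s += 17 → s = 17.0000
seg 3 [49.2°–87°] simple-harmonic, h=-10: θ=54.7° here. β=5.5, B=37.8. -10/2·(1 − cos(π·0.1455)) = -0.5133 → s = 16.4867

16.4867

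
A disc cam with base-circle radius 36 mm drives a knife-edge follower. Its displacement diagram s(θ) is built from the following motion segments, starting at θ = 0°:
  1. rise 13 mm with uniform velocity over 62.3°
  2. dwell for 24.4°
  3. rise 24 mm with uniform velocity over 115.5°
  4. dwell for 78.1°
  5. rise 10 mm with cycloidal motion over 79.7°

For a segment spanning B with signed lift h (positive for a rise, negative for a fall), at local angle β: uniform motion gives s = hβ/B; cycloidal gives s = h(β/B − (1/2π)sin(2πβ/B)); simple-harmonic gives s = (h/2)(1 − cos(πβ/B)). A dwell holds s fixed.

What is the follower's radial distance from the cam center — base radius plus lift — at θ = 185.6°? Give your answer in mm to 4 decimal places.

seg 1 [0°–62.3°] uniform, h=13: full span → s += 13 → s = 13.0000
seg 2 [62.3°–86.7°] dwell: s stays 13.0000
seg 3 [86.7°–202.2°] uniform, h=24: θ=185.6° here. β=98.9, B=115.5. 24·98.9/115.5 = 20.5506 → s = 33.5506
radial distance = base radius + s = 36 + 33.5506 = 69.5506

69.5506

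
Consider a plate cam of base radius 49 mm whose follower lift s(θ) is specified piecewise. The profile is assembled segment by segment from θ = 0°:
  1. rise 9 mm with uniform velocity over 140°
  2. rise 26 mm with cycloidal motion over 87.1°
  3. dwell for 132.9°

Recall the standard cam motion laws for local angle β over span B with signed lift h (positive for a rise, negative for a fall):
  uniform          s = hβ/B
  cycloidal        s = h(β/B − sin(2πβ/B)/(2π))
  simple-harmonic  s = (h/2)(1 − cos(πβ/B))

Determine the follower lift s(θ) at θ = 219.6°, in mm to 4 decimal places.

seg 1 [0°–140°] uniform, h=9: full span → s += 9 → s = 9.0000
seg 2 [140°–227.1°] cycloidal, h=26: θ=219.6° here. β=79.6, B=87.1. 26·(0.9139 − sin(2π·0.9139)/(2π)) = 25.8924 → s = 34.8924

34.8924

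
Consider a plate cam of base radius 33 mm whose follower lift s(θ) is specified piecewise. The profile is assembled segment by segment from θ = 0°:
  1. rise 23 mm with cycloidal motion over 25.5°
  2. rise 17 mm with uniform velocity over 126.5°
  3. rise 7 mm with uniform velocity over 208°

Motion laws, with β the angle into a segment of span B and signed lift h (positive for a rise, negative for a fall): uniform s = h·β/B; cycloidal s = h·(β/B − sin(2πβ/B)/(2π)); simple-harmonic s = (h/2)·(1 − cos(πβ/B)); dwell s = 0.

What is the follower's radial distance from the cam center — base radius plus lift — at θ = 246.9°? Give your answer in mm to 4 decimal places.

seg 1 [0°–25.5°] cycloidal, h=23: full span → s += 23 → s = 23.0000
seg 2 [25.5°–152°] uniform, h=17: full span → s += 17 → s = 40.0000
seg 3 [152°–360°] uniform, h=7: θ=246.9° here. β=94.9, B=208. 7·94.9/208 = 3.1938 → s = 43.1938
radial distance = base radius + s = 33 + 43.1938 = 76.1938

76.1938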